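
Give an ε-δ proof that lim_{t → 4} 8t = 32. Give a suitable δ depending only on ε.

δ = ε/8

Let ε > 0. We need δ > 0 so that 0 < |t − 4| < δ implies |(8t) − 32| < ε.
Since (8t) − 32 = 8(t − 4), we have |(8t) − 32| = 8|t − 4|.
Thus it suffices that |t − 4| < ε/8.
Take δ = ε/8. If 0 < |t − 4| < δ then |(8t) − 32| = 8|t − 4| < 8·(ε/8) = ε.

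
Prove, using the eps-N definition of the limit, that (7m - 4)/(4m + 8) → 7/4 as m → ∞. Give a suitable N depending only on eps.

Let eps > 0 be given. For m ≥ 1, |(7m - 4)/(4m + 8) − (7/4)| = |-72|/(4(4m + 8)) = 72/(4(4m + 8)).
Since 4m + 8 ≥ 4m for m ≥ 1, this is ≤ 72/(4·4m) = (9/2)/m.
So |(7m - 4)/(4m + 8) − (7/4)| < eps whenever m > (9/2)/eps.
Take N = (9/2)/eps. If m > N then |(7m - 4)/(4m + 8) − (7/4)| ≤ (9/2)/m < eps.

N = (9/2)/eps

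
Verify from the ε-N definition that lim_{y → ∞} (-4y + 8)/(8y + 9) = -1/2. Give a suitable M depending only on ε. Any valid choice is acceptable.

M = (25/16)/ε

Let ε > 0 be given. We seek M > 0 such that y > M implies |(-4y + 8)/(8y + 9) + 1/2| < ε.
(-4y + 8)/(8y + 9) + 1/2 = (8(-4y + 8) − (-4)(8y + 9)) / (8(8y + 9)) = 100/(8(8y + 9)).
For y > 0 we have 8y + 9 > 8y, so |(-4y + 8)/(8y + 9) + 1/2| = 100/(8(8y + 9)) < 100/(8·8y) = (25/16)/y.
Thus |(-4y + 8)/(8y + 9) + 1/2| < ε whenever y > (25/16)/ε.
Take M = (25/16)/ε. If y > M then |(-4y + 8)/(8y + 9) + 1/2| < (25/16)/y < ε.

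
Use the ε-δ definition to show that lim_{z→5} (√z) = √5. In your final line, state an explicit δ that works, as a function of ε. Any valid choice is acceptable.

Suppose ε > 0. We want δ > 0 such that 0 < |z − 5| < δ implies |√z − √5| < ε.
Multiplying by the conjugate, |√z − √5| = |z − 5|/(√z + √5).
Restrict δ ≤ 5 so that |z − 5| < 5 forces z > 0, and then √z + √5 > √5.
Hence |√z − √5| < |z − 5|/√5, which is < ε once |z − 5| < √5·ε.
Take δ = min(5, √5·ε). If 0 < |z − 5| < δ then z > 0 and |√z − √5| < |z − 5|/√5 < ε.

δ = min(5, √5·ε)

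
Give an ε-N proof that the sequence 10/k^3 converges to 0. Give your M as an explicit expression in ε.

M = (10/ε)^{1/3}

Fix ε > 0. For k ≥ 1, |10/k^3 − 0| = 10/k^3.
10/k^3 < ε ⇔ k^3 > 10/ε ⇔ k > (10/ε)^{1/3}.
Take M = (10/ε)^{1/3}. Then k > M implies 10/k^3 < ε.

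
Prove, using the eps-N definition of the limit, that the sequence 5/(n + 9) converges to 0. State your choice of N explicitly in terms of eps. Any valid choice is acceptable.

N = 5/eps

Fix eps > 0. For n ≥ 1, |5/(n + 9) − 0| = 5/(n + 9) ≤ 5/n.
We need 5/n < eps, i.e. n > 5/eps.
Take N = 5/eps. If n > N then |5/(n + 9)| ≤ 5/n < eps.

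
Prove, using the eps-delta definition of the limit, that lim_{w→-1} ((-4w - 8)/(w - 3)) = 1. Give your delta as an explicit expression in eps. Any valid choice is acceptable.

Suppose eps > 0. We want delta > 0 with 0 < |w + 1| < delta ⇒ |(-4w - 8)/(w - 3) − 1| < eps.
Combining over a common denominator, (-4w - 8)/(w - 3) − 1 = [(-4w - 8)·(-4) − (-4)·(w - 3)] / [(-4)·(w - 3)] = 20(w + 1) / ((-4)(w - 3)).
So |(-4w - 8)/(w - 3) − 1| = 20|w + 1| / (4·|w − 3|).
Require delta ≤ 2, so |w − 3| ≥ |-4| − |w + 1| > 4 − 2 = 2.
Hence |(-4w - 8)/(w - 3) − 1| < 20|w + 1|/(4·2) = (5/2)|w + 1|, which is < eps once |w + 1| < (2/5)eps.
Take delta = min(2, (2/5)eps). Then 0 < |w + 1| < delta forces both bounds, so |(-4w - 8)/(w - 3) − 1| < eps.

delta = min(2, (2/5)eps)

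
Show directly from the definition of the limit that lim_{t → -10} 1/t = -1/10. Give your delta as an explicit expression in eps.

Let eps > 0. We seek delta > 0 such that 0 < |t + 10| < delta implies |1/t + 1/10| < eps.
|1/t + 1/10| = |-10 − t|/(10·|t|) = |t + 10|/(10|t|).
Restrict delta ≤ 5. Then |t + 10| < 5 gives |t| > 5, so 10|t| > 50.
Then |1/t + 1/10| < |t + 10|/50, which is < eps when |t + 10| < 50eps.
Take delta = min(5, 50eps). Then 0 < |t + 10| < delta gives both |t + 10| < 5 and |t + 10| < 50eps, so |1/t + 1/10| < eps.

delta = min(5, 50eps)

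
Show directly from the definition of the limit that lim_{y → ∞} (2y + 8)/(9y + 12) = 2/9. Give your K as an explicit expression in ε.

K = (16/27)/ε

Let ε > 0 be given. We seek K > 0 such that y > K implies |(2y + 8)/(9y + 12) − (2/9)| < ε.
(2y + 8)/(9y + 12) − (2/9) = (9(2y + 8) − 2(9y + 12)) / (9(9y + 12)) = 48/(9(9y + 12)).
For y > 0 we have 9y + 12 > 9y, so |(2y + 8)/(9y + 12) − (2/9)| = 48/(9(9y + 12)) < 48/(9·9y) = (16/27)/y.
Thus |(2y + 8)/(9y + 12) − (2/9)| < ε whenever y > (16/27)/ε.
Take K = (16/27)/ε. If y > K then |(2y + 8)/(9y + 12) − (2/9)| < (16/27)/y < ε.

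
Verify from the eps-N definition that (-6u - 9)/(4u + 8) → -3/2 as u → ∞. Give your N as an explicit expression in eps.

N = (3/4)/eps

Suppose eps > 0. We seek N > 0 such that u > N implies |(-6u - 9)/(4u + 8) + 3/2| < eps.
(-6u - 9)/(4u + 8) + 3/2 = (4(-6u - 9) − (-6)(4u + 8)) / (4(4u + 8)) = 12/(4(4u + 8)).
For u > 0 we have 4u + 8 > 4u, so |(-6u - 9)/(4u + 8) + 3/2| = 12/(4(4u + 8)) < 12/(4·4u) = (3/4)/u.
Thus |(-6u - 9)/(4u + 8) + 3/2| < eps whenever u > (3/4)/eps.
Take N = (3/4)/eps. If u > N then |(-6u - 9)/(4u + 8) + 3/2| < (3/4)/u < eps.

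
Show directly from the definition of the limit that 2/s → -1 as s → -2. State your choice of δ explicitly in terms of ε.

Suppose ε > 0. We seek δ > 0 such that 0 < |s + 2| < δ implies |2/s + 1| < ε.
|2/s + 1| = 2·|-2 − s|/(2·|s|) = 2|s + 2|/(2|s|).
Require δ ≤ 1 so that |s| > 2 − 1 = 1, hence 2|s| > 2.
Then |2/s + 1| < 2|s + 2|/2, which is < ε when |s + 2| < ε.
Take δ = min(1, ε). Then 0 < |s + 2| < δ gives both |s + 2| < 1 and |s + 2| < ε, so |2/s + 1| < ε.

δ = min(1, ε)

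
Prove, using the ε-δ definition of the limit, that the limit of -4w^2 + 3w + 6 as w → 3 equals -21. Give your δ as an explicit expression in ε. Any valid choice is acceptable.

Suppose ε > 0. We want δ > 0 such that 0 < |w − 3| < δ implies |(-4w^2 + 3w + 6) + 21| < ε.
(-4w^2 + 3w + 6) + 21 = -4w^2 + 3w + 27 = (w − 3)(-4w - 9).
So |(-4w^2 + 3w + 6) + 21| = |w − 3|·|-4w - 9|.
Require δ ≤ 1. Then |w − 3| < 1 gives |w| < 4, and by the triangle inequality |-4w - 9| ≤ 4·4 + 9 = 25.
Hence |(-4w^2 + 3w + 6) + 21| ≤ 25|w − 3| < ε provided |w − 3| < ε/25.
Choosing δ = min(1, ε/25) ensures both conditions, hence |(-4w^2 + 3w + 6) + 21| < ε.

δ = min(1, ε/25)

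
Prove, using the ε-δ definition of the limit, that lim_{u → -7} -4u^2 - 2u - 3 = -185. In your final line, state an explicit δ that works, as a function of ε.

δ = min(2, ε/62)

Let ε > 0. We want δ > 0 such that 0 < |u + 7| < δ implies |(-4u^2 - 2u - 3) + 185| < ε.
(-4u^2 - 2u - 3) + 185 = -4u^2 - 2u + 182 = (u + 7)(-4u + 26).
So |(-4u^2 - 2u - 3) + 185| = |u + 7|·|-4u + 26|.
Assume first that |u + 7| < 2, so |u| < 9. Then |-4u + 26| ≤ 4·9 + 26 = 62.
Hence |(-4u^2 - 2u - 3) + 185| ≤ 62|u + 7| < ε provided |u + 7| < ε/62.
Choosing δ = min(2, ε/62) ensures both conditions, hence |(-4u^2 - 2u - 3) + 185| < ε.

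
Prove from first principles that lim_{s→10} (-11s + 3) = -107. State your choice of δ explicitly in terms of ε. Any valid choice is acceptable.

δ = ε/11

Fix ε > 0. We need δ > 0 so that 0 < |s − 10| < δ implies |(-11s + 3) + 107| < ε.
Since (-11s + 3) + 107 = -11(s − 10), we have |(-11s + 3) + 107| = 11|s − 10|.
So 11|s − 10| < ε exactly when |s − 10| < ε/11.
Choosing δ = ε/11 gives |(-11s + 3) + 107| = 11|s − 10| < ε whenever |s − 10| < δ.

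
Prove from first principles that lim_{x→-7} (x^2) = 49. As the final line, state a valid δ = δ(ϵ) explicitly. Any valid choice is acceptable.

Fix ϵ > 0. We seek δ > 0 with 0 < |x + 7| < δ ⇒ |x^2 − 49| < ϵ.
Factor: x^2 − 49 = (x + 7)(x - 7), so |x^2 − 49| = |x + 7|·|x - 7|.
Restrict δ ≤ 1. Then |x + 7| < 1 gives |x| < 8, so by the triangle inequality |x - 7| ≤ 8 + 7 = 15.
Hence |x^2 − 49| ≤ 15|x + 7|, which is < ϵ once |x + 7| < ϵ/15.
Take δ = min(1, ϵ/15). If 0 < |x + 7| < δ then both bounds hold and |x^2 − 49| ≤ 15|x + 7| < 15·(ϵ/15) = ϵ.

δ = min(1, ϵ/15)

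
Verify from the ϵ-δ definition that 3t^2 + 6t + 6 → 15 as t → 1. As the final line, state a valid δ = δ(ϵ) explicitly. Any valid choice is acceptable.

Suppose ϵ > 0. We want δ > 0 such that 0 < |t − 1| < δ implies |(3t^2 + 6t + 6) − 15| < ϵ.
(3t^2 + 6t + 6) − 15 = 3t^2 + 6t - 9 = (t − 1)(3t + 9).
So |(3t^2 + 6t + 6) − 15| = |t − 1|·|3t + 9|.
Assume first that |t − 1| < 1, so |t| < 2. Then |3t + 9| ≤ 3·2 + 9 = 15.
Hence |(3t^2 + 6t + 6) − 15| ≤ 15|t − 1| < ϵ provided |t − 1| < ϵ/15.
Take δ = min(1, ϵ/15). Then 0 < |t − 1| < δ gives both |t − 1| < 1 and |t − 1| < ϵ/15, so |(3t^2 + 6t + 6) − 15| < ϵ.

δ = min(1, ϵ/15)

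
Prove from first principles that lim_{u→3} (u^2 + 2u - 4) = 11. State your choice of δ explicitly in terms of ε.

δ = min(2, ε/10)

Suppose ε > 0. We want δ > 0 such that 0 < |u − 3| < δ implies |(u^2 + 2u - 4) − 11| < ε.
(u^2 + 2u - 4) − 11 = u^2 + 2u - 15 = (u − 3)(u + 5).
So |(u^2 + 2u - 4) − 11| = |u − 3|·|u + 5|.
Assume first that |u − 3| < 2, so |u| < 5. Then |u + 5| ≤ 5 + 5 = 10.
Hence |(u^2 + 2u - 4) − 11| ≤ 10|u − 3| < ε provided |u − 3| < ε/10.
Choosing δ = min(2, ε/10) ensures both conditions, hence |(u^2 + 2u - 4) − 11| < ε.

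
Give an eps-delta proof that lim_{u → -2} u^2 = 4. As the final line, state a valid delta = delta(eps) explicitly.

delta = min(2, eps/6)

Suppose eps > 0. We seek delta > 0 with 0 < |u + 2| < delta ⇒ |u^2 − 4| < eps.
Factor: u^2 − 4 = (u + 2)(u - 2), so |u^2 − 4| = |u + 2|·|u - 2|.
Restrict delta ≤ 2. Then |u + 2| < 2 gives |u| < 4, so by the triangle inequality |u - 2| ≤ 4 + 2 = 6.
Hence |u^2 − 4| ≤ 6|u + 2|, which is < eps once |u + 2| < eps/6.
Take delta = min(2, eps/6). If 0 < |u + 2| < delta then both bounds hold and |u^2 − 4| ≤ 6|u + 2| < 6·(eps/6) = eps.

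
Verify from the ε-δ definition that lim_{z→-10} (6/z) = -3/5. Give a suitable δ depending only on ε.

Fix ε > 0. We seek δ > 0 such that 0 < |z + 10| < δ implies |6/z + 3/5| < ε.
|6/z + 3/5| = 6·|-10 − z|/(10·|z|) = 6|z + 10|/(10|z|).
Restrict δ ≤ 5. Then |z + 10| < 5 gives |z| > 5, so 10|z| > 50.
Then |6/z + 3/5| < 6|z + 10|/50, which is < ε when |z + 10| < (25/3)ε.
Take δ = min(5, (25/3)ε). Then 0 < |z + 10| < δ gives both |z + 10| < 5 and |z + 10| < (25/3)ε, so |6/z + 3/5| < ε.

δ = min(5, (25/3)ε)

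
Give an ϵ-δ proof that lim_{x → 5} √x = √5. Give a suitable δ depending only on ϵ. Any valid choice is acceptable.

Fix ϵ > 0. We want δ > 0 such that 0 < |x − 5| < δ implies |√x − √5| < ϵ.
Multiplying by the conjugate, |√x − √5| = |x − 5|/(√x + √5).
Restrict δ ≤ 5 so that |x − 5| < 5 forces x > 0, and then √x + √5 > √5.
Hence |√x − √5| < |x − 5|/√5, which is < ϵ once |x − 5| < √5·ϵ.
Take δ = min(5, √5·ϵ). If 0 < |x − 5| < δ then x > 0 and |√x − √5| < |x − 5|/√5 < ϵ.

δ = min(5, √5·ϵ)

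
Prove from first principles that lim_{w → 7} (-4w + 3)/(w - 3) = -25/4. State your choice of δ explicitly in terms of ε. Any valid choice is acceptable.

δ = min(2, (8/9)ε)

Fix ε > 0. We want δ > 0 with 0 < |w − 7| < δ ⇒ |(-4w + 3)/(w - 3) + 25/4| < ε.
Combining over a common denominator, (-4w + 3)/(w - 3) + 25/4 = [(-4w + 3)·4 − (-25)·(w - 3)] / [4·(w - 3)] = 9(w − 7) / (4(w - 3)).
So |(-4w + 3)/(w - 3) + 25/4| = 9|w − 7| / (4·|w − 3|).
Require δ ≤ 2, so |w − 3| ≥ |4| − |w − 7| > 4 − 2 = 2.
Hence |(-4w + 3)/(w - 3) + 25/4| < 9|w − 7|/(4·2) = (9/8)|w − 7|, which is < ε once |w − 7| < (8/9)ε.
Take δ = min(2, (8/9)ε). Then 0 < |w − 7| < δ forces both bounds, so |(-4w + 3)/(w - 3) + 25/4| < ε.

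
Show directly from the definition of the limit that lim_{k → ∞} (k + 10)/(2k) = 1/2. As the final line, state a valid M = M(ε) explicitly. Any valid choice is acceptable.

M = 5/ε

Suppose ε > 0. For k ≥ 1, |(k + 10)/(2k) − (1/2)| = |20|/(2(2k)) = 20/(2(2k)).
Since 2k ≥ 2k for k ≥ 1, this is ≤ 20/(2·2k) = 5/k.
So |(k + 10)/(2k) − (1/2)| < ε whenever k > 5/ε.
Take M = 5/ε. If k > M then |(k + 10)/(2k) − (1/2)| ≤ 5/k < ε.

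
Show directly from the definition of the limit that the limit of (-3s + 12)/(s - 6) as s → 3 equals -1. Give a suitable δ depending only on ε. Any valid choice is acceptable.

Let ε > 0. We want δ > 0 with 0 < |s − 3| < δ ⇒ |(-3s + 12)/(s - 6) + 1| < ε.
Combining over a common denominator, (-3s + 12)/(s - 6) + 1 = [(-3s + 12)·(-3) − 3·(s - 6)] / [(-3)·(s - 6)] = 6(s − 3) / ((-3)(s - 6)).
So |(-3s + 12)/(s - 6) + 1| = 6|s − 3| / (3·|s − 6|).
Require δ ≤ 3/2, so |s − 6| ≥ |-3| − |s − 3| > 3 − 3/2 = 3/2.
Hence |(-3s + 12)/(s - 6) + 1| < 6|s − 3|/(3·(3/2)) = (4/3)|s − 3|, which is < ε once |s − 3| < (3/4)ε.
Take δ = min(3/2, (3/4)ε). Then 0 < |s − 3| < δ forces both bounds, so |(-3s + 12)/(s - 6) + 1| < ε.

δ = min(3/2, (3/4)ε)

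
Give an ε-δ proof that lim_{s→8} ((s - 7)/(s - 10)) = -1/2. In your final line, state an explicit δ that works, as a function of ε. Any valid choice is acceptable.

Suppose ε > 0. We want δ > 0 with 0 < |s − 8| < δ ⇒ |(s - 7)/(s - 10) + 1/2| < ε.
Combining over a common denominator, (s - 7)/(s - 10) + 1/2 = [(s - 7)·(-2) − 1·(s - 10)] / [(-2)·(s - 10)] = -3(s − 8) / ((-2)(s - 10)).
So |(s - 7)/(s - 10) + 1/2| = 3|s − 8| / (2·|s − 10|).
Restrict δ ≤ 1. Then |s − 8| < 1 gives |s − 10| = |(s − 8) + (-2)| ≥ 2 − 1 = 1.
Hence |(s - 7)/(s - 10) + 1/2| < 3|s − 8|/(2·1) = (3/2)|s − 8|, which is < ε once |s − 8| < (2/3)ε.
Take δ = min(1, (2/3)ε). Then 0 < |s − 8| < δ forces both bounds, so |(s - 7)/(s - 10) + 1/2| < ε.

δ = min(1, (2/3)ε)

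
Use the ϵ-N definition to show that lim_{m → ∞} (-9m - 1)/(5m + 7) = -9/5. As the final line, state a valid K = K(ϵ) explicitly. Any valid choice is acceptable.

K = (58/25)/ϵ

Suppose ϵ > 0. For m ≥ 1, |(-9m - 1)/(5m + 7) + 9/5| = |58|/(5(5m + 7)) = 58/(5(5m + 7)).
Since 5m + 7 ≥ 5m for m ≥ 1, this is ≤ 58/(5·5m) = (58/25)/m.
So |(-9m - 1)/(5m + 7) + 9/5| < ϵ whenever m > (58/25)/ϵ.
Take K = (58/25)/ϵ. If m > K then |(-9m - 1)/(5m + 7) + 9/5| ≤ (58/25)/m < ϵ.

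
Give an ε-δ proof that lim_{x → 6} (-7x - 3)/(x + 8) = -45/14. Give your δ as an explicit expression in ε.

δ = min(7, (98/53)ε)

Fix ε > 0. We want δ > 0 with 0 < |x − 6| < δ ⇒ |(-7x - 3)/(x + 8) + 45/14| < ε.
Combining over a common denominator, (-7x - 3)/(x + 8) + 45/14 = [(-7x - 3)·14 − (-45)·(x + 8)] / [14·(x + 8)] = -53(x − 6) / (14(x + 8)).
So |(-7x - 3)/(x + 8) + 45/14| = 53|x − 6| / (14·|x + 8|).
Require δ ≤ 7, so |x + 8| ≥ |14| − |x − 6| > 14 − 7 = 7.
Hence |(-7x - 3)/(x + 8) + 45/14| < 53|x − 6|/(14·7) = (53/98)|x − 6|, which is < ε once |x − 6| < (98/53)ε.
Take δ = min(7, (98/53)ε). Then 0 < |x − 6| < δ forces both bounds, so |(-7x - 3)/(x + 8) + 45/14| < ε.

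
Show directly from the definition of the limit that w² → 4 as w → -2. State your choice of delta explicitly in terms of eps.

Fix eps > 0. We seek delta > 0 with 0 < |w + 2| < delta ⇒ |w² − 4| < eps.
Factor: w² − 4 = (w + 2)(w - 2), so |w² − 4| = |w + 2|·|w - 2|.
Restrict delta ≤ 1. Then |w + 2| < 1 gives |w| < 3, so by the triangle inequality |w - 2| ≤ 3 + 2 = 5.
Hence |w² − 4| ≤ 5|w + 2|, which is < eps once |w + 2| < eps/5.
Take delta = min(1, eps/5). If 0 < |w + 2| < delta then both bounds hold and |w² − 4| ≤ 5|w + 2| < 5·(eps/5) = eps.

delta = min(1, eps/5)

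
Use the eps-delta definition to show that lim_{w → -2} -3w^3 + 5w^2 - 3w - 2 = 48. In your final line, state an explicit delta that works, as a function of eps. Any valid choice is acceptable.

Fix eps > 0. We want delta > 0 such that 0 < |w + 2| < delta implies |(-3w^3 + 5w^2 - 3w - 2) − 48| < eps.
(-3w^3 + 5w^2 - 3w - 2) − 48 = -3w^3 + 5w^2 - 3w - 50 = (w + 2)(-3w^2 + 11w - 25).
So |(-3w^3 + 5w^2 - 3w - 2) − 48| = |w + 2|·|-3w^2 + 11w - 25|.
Assume first that |w + 2| < 2, so |w| < 4. Then |-3w^2 + 11w - 25| ≤ 3·4^2 + 11·4 + 25 = 117.
Hence |(-3w^3 + 5w^2 - 3w - 2) − 48| ≤ 117|w + 2| < eps provided |w + 2| < eps/117.
Take delta = min(2, eps/117). Then 0 < |w + 2| < delta gives both |w + 2| < 2 and |w + 2| < eps/117, so |(-3w^3 + 5w^2 - 3w - 2) − 48| < eps.

delta = min(2, eps/117)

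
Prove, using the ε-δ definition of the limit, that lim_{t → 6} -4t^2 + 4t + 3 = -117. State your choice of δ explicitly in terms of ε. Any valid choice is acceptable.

δ = min(2, ε/52)

Fix ε > 0. We want δ > 0 such that 0 < |t − 6| < δ implies |(-4t^2 + 4t + 3) + 117| < ε.
(-4t^2 + 4t + 3) + 117 = -4t^2 + 4t + 120 = (t − 6)(-4t - 20).
So |(-4t^2 + 4t + 3) + 117| = |t − 6|·|-4t - 20|.
Require δ ≤ 2. Then |t − 6| < 2 gives |t| < 8, and by the triangle inequality |-4t - 20| ≤ 4·8 + 20 = 52.
Hence |(-4t^2 + 4t + 3) + 117| ≤ 52|t − 6| < ε provided |t − 6| < ε/52.
Take δ = min(2, ε/52). Then 0 < |t − 6| < δ gives both |t − 6| < 2 and |t − 6| < ε/52, so |(-4t^2 + 4t + 3) + 117| < ε.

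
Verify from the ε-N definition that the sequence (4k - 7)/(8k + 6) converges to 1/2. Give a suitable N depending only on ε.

N = (5/4)/ε

Let ε > 0. For k ≥ 1, |(4k - 7)/(8k + 6) − (1/2)| = |-80|/(8(8k + 6)) = 80/(8(8k + 6)).
Since 8k + 6 ≥ 8k for k ≥ 1, this is ≤ 80/(8·8k) = (5/4)/k.
So |(4k - 7)/(8k + 6) − (1/2)| < ε whenever k > (5/4)/ε.
Take N = (5/4)/ε. If k > N then |(4k - 7)/(8k + 6) − (1/2)| ≤ (5/4)/k < ε.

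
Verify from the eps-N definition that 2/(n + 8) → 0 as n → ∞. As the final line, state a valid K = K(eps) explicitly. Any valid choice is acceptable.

Suppose eps > 0. For n ≥ 1, |2/(n + 8) − 0| = 2/(n + 8) ≤ 2/n.
We need 2/n < eps, i.e. n > 2/eps.
Take K = 2/eps. If n > K then |2/(n + 8)| ≤ 2/n < eps.

K = 2/eps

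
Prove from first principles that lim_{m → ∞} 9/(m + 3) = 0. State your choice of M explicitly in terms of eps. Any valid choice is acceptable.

Let eps > 0. For m ≥ 1, |9/(m + 3) − 0| = 9/(m + 3) ≤ 9/m.
We need 9/m < eps, i.e. m > 9/eps.
Take M = 9/eps. If m > M then |9/(m + 3)| ≤ 9/m < eps.

M = 9/eps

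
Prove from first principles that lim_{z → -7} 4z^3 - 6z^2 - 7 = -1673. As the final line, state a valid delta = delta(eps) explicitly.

delta = min(1, eps/766)

Fix eps > 0. We want delta > 0 such that 0 < |z + 7| < delta implies |(4z^3 - 6z^2 - 7) + 1673| < eps.
(4z^3 - 6z^2 - 7) + 1673 = 4z^3 - 6z^2 + 1666 = (z + 7)(4z^2 - 34z + 238).
So |(4z^3 - 6z^2 - 7) + 1673| = |z + 7|·|4z^2 - 34z + 238|.
Assume first that |z + 7| < 1, so |z| < 8. Then |4z^2 - 34z + 238| ≤ 4·8^2 + 34·8 + 238 = 766.
Hence |(4z^3 - 6z^2 - 7) + 1673| ≤ 766|z + 7| < eps provided |z + 7| < eps/766.
Take delta = min(1, eps/766). Then 0 < |z + 7| < delta gives both |z + 7| < 1 and |z + 7| < eps/766, so |(4z^3 - 6z^2 - 7) + 1673| < eps.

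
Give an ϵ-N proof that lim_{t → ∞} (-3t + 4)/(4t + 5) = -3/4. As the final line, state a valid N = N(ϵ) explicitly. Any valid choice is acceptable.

N = (31/16)/ϵ

Suppose ϵ > 0. We seek N > 0 such that t > N implies |(-3t + 4)/(4t + 5) + 3/4| < ϵ.
(-3t + 4)/(4t + 5) + 3/4 = (4(-3t + 4) − (-3)(4t + 5)) / (4(4t + 5)) = 31/(4(4t + 5)).
For t > 0 we have 4t + 5 > 4t, so |(-3t + 4)/(4t + 5) + 3/4| = 31/(4(4t + 5)) < 31/(4·4t) = (31/16)/t.
Thus |(-3t + 4)/(4t + 5) + 3/4| < ϵ whenever t > (31/16)/ϵ.
Take N = (31/16)/ϵ. If t > N then |(-3t + 4)/(4t + 5) + 3/4| < (31/16)/t < ϵ.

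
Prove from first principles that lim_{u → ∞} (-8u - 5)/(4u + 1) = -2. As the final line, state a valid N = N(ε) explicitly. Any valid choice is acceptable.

N = (3/4)/ε

Suppose ε > 0. We seek N > 0 such that u > N implies |(-8u - 5)/(4u + 1) + 2| < ε.
(-8u - 5)/(4u + 1) + 2 = (4(-8u - 5) − (-8)(4u + 1)) / (4(4u + 1)) = -12/(4(4u + 1)).
For u > 0 we have 4u + 1 > 4u, so |(-8u - 5)/(4u + 1) + 2| = 12/(4(4u + 1)) < 12/(4·4u) = (3/4)/u.
Thus |(-8u - 5)/(4u + 1) + 2| < ε whenever u > (3/4)/ε.
Take N = (3/4)/ε. If u > N then |(-8u - 5)/(4u + 1) + 2| < (3/4)/u < ε.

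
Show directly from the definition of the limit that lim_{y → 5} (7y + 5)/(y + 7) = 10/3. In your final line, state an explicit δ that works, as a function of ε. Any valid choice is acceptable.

Fix ε > 0. We want δ > 0 with 0 < |y − 5| < δ ⇒ |(7y + 5)/(y + 7) − (10/3)| < ε.
Combining over a common denominator, (7y + 5)/(y + 7) − (10/3) = [(7y + 5)·12 − 40·(y + 7)] / [12·(y + 7)] = 44(y − 5) / (12(y + 7)).
So |(7y + 5)/(y + 7) − (10/3)| = 44|y − 5| / (12·|y + 7|).
Require δ ≤ 6, so |y + 7| ≥ |12| − |y − 5| > 12 − 6 = 6.
Hence |(7y + 5)/(y + 7) − (10/3)| < 44|y − 5|/(12·6) = (11/18)|y − 5|, which is < ε once |y − 5| < (18/11)ε.
Take δ = min(6, (18/11)ε). Then 0 < |y − 5| < δ forces both bounds, so |(7y + 5)/(y + 7) − (10/3)| < ε.

δ = min(6, (18/11)ε)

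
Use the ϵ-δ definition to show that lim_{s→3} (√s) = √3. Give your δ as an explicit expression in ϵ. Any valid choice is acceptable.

δ = min(3, √3·ϵ)

Suppose ϵ > 0. We want δ > 0 such that 0 < |s − 3| < δ implies |√s − √3| < ϵ.
Multiplying by the conjugate, |√s − √3| = |s − 3|/(√s + √3).
Restrict δ ≤ 3 so that |s − 3| < 3 forces s > 0, and then √s + √3 > √3.
Hence |√s − √3| < |s − 3|/√3, which is < ϵ once |s − 3| < √3·ϵ.
Take δ = min(3, √3·ϵ). If 0 < |s − 3| < δ then s > 0 and |√s − √3| < |s − 3|/√3 < ϵ.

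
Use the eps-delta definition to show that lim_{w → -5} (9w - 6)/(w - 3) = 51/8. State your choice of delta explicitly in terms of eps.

delta = min(4, (32/21)eps)

Fix eps > 0. We want delta > 0 with 0 < |w + 5| < delta ⇒ |(9w - 6)/(w - 3) − (51/8)| < eps.
Combining over a common denominator, (9w - 6)/(w - 3) − (51/8) = [(9w - 6)·(-8) − (-51)·(w - 3)] / [(-8)·(w - 3)] = -21(w + 5) / ((-8)(w - 3)).
So |(9w - 6)/(w - 3) − (51/8)| = 21|w + 5| / (8·|w − 3|).
Require delta ≤ 4, so |w − 3| ≥ |-8| − |w + 5| > 8 − 4 = 4.
Hence |(9w - 6)/(w - 3) − (51/8)| < 21|w + 5|/(8·4) = (21/32)|w + 5|, which is < eps once |w + 5| < (32/21)eps.
Take delta = min(4, (32/21)eps). Then 0 < |w + 5| < delta forces both bounds, so |(9w - 6)/(w - 3) − (51/8)| < eps.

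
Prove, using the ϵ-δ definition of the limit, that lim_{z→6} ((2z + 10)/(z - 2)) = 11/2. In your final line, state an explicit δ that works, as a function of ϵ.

Let ϵ > 0 be given. We want δ > 0 with 0 < |z − 6| < δ ⇒ |(2z + 10)/(z - 2) − (11/2)| < ϵ.
Combining over a common denominator, (2z + 10)/(z - 2) − (11/2) = [(2z + 10)·4 − 22·(z - 2)] / [4·(z - 2)] = -14(z − 6) / (4(z - 2)).
So |(2z + 10)/(z - 2) − (11/2)| = 14|z − 6| / (4·|z − 2|).
Require δ ≤ 2, so |z − 2| ≥ |4| − |z − 6| > 4 − 2 = 2.
Hence |(2z + 10)/(z - 2) − (11/2)| < 14|z − 6|/(4·2) = (7/4)|z − 6|, which is < ϵ once |z − 6| < (4/7)ϵ.
Take δ = min(2, (4/7)ϵ). Then 0 < |z − 6| < δ forces both bounds, so |(2z + 10)/(z - 2) − (11/2)| < ϵ.

δ = min(2, (4/7)ϵ)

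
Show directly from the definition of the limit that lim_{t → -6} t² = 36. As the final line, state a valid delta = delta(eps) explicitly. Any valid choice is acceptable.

Suppose eps > 0. We seek delta > 0 with 0 < |t + 6| < delta ⇒ |t² − 36| < eps.
Factor: t² − 36 = (t + 6)(t - 6), so |t² − 36| = |t + 6|·|t - 6|.
Restrict delta ≤ 1. Then |t + 6| < 1 gives |t| < 7, so by the triangle inequality |t - 6| ≤ 7 + 6 = 13.
Hence |t² − 36| ≤ 13|t + 6|, which is < eps once |t + 6| < eps/13.
Take delta = min(1, eps/13). If 0 < |t + 6| < delta then both bounds hold and |t² − 36| ≤ 13|t + 6| < 13·(eps/13) = eps.

delta = min(1, eps/13)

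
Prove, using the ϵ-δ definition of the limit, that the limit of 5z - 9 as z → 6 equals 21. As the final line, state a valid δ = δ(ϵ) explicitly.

δ = ϵ/5

Let ϵ > 0. We need δ > 0 so that 0 < |z − 6| < δ implies |(5z - 9) − 21| < ϵ.
|(5z - 9) − 21| = |5z - 30| = 5|z − 6|.
So 5|z − 6| < ϵ exactly when |z − 6| < ϵ/5.
Take δ = ϵ/5. If 0 < |z − 6| < δ then |(5z - 9) − 21| = 5|z − 6| < 5·(ϵ/5) = ϵ.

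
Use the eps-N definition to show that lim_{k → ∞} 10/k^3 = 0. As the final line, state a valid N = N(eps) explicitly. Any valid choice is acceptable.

N = (10/eps)^{1/3}

Let eps > 0. For k ≥ 1, |10/k^3 − 0| = 10/k^3.
10/k^3 < eps ⇔ k^3 > 10/eps ⇔ k > (10/eps)^{1/3}.
Take N = (10/eps)^{1/3}. Then k > N implies 10/k^3 < eps.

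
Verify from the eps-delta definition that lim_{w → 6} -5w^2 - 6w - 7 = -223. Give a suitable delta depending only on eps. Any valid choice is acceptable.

delta = min(2, eps/76)

Suppose eps > 0. We want delta > 0 such that 0 < |w − 6| < delta implies |(-5w^2 - 6w - 7) + 223| < eps.
(-5w^2 - 6w - 7) + 223 = -5w^2 - 6w + 216 = (w − 6)(-5w - 36).
So |(-5w^2 - 6w - 7) + 223| = |w − 6|·|-5w - 36|.
Require delta ≤ 2. Then |w − 6| < 2 gives |w| < 8, and by the triangle inequality |-5w - 36| ≤ 5·8 + 36 = 76.
Hence |(-5w^2 - 6w - 7) + 223| ≤ 76|w − 6| < eps provided |w − 6| < eps/76.
Choosing delta = min(2, eps/76) ensures both conditions, hence |(-5w^2 - 6w - 7) + 223| < eps.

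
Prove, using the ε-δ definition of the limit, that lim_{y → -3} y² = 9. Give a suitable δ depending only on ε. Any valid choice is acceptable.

δ = min(1, ε/7)

Let ε > 0. We seek δ > 0 with 0 < |y + 3| < δ ⇒ |y² − 9| < ε.
Factor: y² − 9 = (y + 3)(y - 3), so |y² − 9| = |y + 3|·|y - 3|.
Restrict δ ≤ 1. Then |y + 3| < 1 gives |y| < 4, so by the triangle inequality |y - 3| ≤ 4 + 3 = 7.
Hence |y² − 9| ≤ 7|y + 3|, which is < ε once |y + 3| < ε/7.
Take δ = min(1, ε/7). If 0 < |y + 3| < δ then both bounds hold and |y² − 9| ≤ 7|y + 3| < 7·(ε/7) = ε.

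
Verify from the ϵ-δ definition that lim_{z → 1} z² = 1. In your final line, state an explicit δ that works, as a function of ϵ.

δ = min(1, ϵ/3)

Fix ϵ > 0. We seek δ > 0 with 0 < |z − 1| < δ ⇒ |z² − 1| < ϵ.
Factor: z² − 1 = (z − 1)(z + 1), so |z² − 1| = |z − 1|·|z + 1|.
Impose δ ≤ 1 so that |z| < 2; then |z + 1| ≤ 3.
Hence |z² − 1| ≤ 3|z − 1|, which is < ϵ once |z − 1| < ϵ/3.
Take δ = min(1, ϵ/3). If 0 < |z − 1| < δ then both bounds hold and |z² − 1| ≤ 3|z − 1| < 3·(ϵ/3) = ϵ.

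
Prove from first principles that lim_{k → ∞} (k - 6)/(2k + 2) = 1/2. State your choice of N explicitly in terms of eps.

Let eps > 0. For k ≥ 1, |(k - 6)/(2k + 2) − (1/2)| = |-14|/(2(2k + 2)) = 14/(2(2k + 2)).
Since 2k + 2 ≥ 2k for k ≥ 1, this is ≤ 14/(2·2k) = (7/2)/k.
So |(k - 6)/(2k + 2) − (1/2)| < eps whenever k > (7/2)/eps.
Take N = (7/2)/eps. If k > N then |(k - 6)/(2k + 2) − (1/2)| ≤ (7/2)/k < eps.

N = (7/2)/eps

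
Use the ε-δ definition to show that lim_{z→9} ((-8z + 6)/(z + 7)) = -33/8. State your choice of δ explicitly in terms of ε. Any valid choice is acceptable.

δ = min(8, (64/31)ε)

Suppose ε > 0. We want δ > 0 with 0 < |z − 9| < δ ⇒ |(-8z + 6)/(z + 7) + 33/8| < ε.
Combining over a common denominator, (-8z + 6)/(z + 7) + 33/8 = [(-8z + 6)·16 − (-66)·(z + 7)] / [16·(z + 7)] = -62(z − 9) / (16(z + 7)).
So |(-8z + 6)/(z + 7) + 33/8| = 62|z − 9| / (16·|z + 7|).
Restrict δ ≤ 8. Then |z − 9| < 8 gives |z + 7| = |(z − 9) + 16| ≥ 16 − 8 = 8.
Hence |(-8z + 6)/(z + 7) + 33/8| < 62|z − 9|/(16·8) = (31/64)|z − 9|, which is < ε once |z − 9| < (64/31)ε.
Take δ = min(8, (64/31)ε). Then 0 < |z − 9| < δ forces both bounds, so |(-8z + 6)/(z + 7) + 33/8| < ε.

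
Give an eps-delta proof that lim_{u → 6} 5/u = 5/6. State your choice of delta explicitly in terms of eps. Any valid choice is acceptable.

delta = min(3, (18/5)eps)

Fix eps > 0. We seek delta > 0 such that 0 < |u − 6| < delta implies |5/u − (5/6)| < eps.
|5/u − (5/6)| = 5·|6 − u|/(6·|u|) = 5|u − 6|/(6|u|).
Restrict delta ≤ 3. Then |u − 6| < 3 gives |u| > 3, so 6|u| > 18.
Then |5/u − (5/6)| < 5|u − 6|/18, which is < eps when |u − 6| < (18/5)eps.
Take delta = min(3, (18/5)eps). Then 0 < |u − 6| < delta gives both |u − 6| < 3 and |u − 6| < (18/5)eps, so |5/u − (5/6)| < eps.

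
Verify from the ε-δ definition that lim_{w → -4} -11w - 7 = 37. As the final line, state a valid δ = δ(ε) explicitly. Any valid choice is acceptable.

Let ε > 0. We need δ > 0 so that 0 < |w + 4| < δ implies |(-11w - 7) − 37| < ε.
Since (-11w - 7) − 37 = -11(w + 4), we have |(-11w - 7) − 37| = 11|w + 4|.
So 11|w + 4| < ε exactly when |w + 4| < ε/11.
Take δ = ε/11. If 0 < |w + 4| < δ then |(-11w - 7) − 37| = 11|w + 4| < 11·(ε/11) = ε.

δ = ε/11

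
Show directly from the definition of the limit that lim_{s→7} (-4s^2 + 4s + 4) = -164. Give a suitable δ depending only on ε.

δ = min(1, ε/56)

Suppose ε > 0. We want δ > 0 such that 0 < |s − 7| < δ implies |(-4s^2 + 4s + 4) + 164| < ε.
(-4s^2 + 4s + 4) + 164 = -4s^2 + 4s + 168 = (s − 7)(-4s - 24).
So |(-4s^2 + 4s + 4) + 164| = |s − 7|·|-4s - 24|.
Require δ ≤ 1. Then |s − 7| < 1 gives |s| < 8, and by the triangle inequality |-4s - 24| ≤ 4·8 + 24 = 56.
Hence |(-4s^2 + 4s + 4) + 164| ≤ 56|s − 7| < ε provided |s − 7| < ε/56.
Choosing δ = min(1, ε/56) ensures both conditions, hence |(-4s^2 + 4s + 4) + 164| < ε.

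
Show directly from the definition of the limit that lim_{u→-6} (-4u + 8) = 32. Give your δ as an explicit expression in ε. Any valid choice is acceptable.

Fix ε > 0. We need δ > 0 so that 0 < |u + 6| < δ implies |(-4u + 8) − 32| < ε.
|(-4u + 8) − 32| = |-4u - 24| = 4|u + 6|.
So 4|u + 6| < ε exactly when |u + 6| < ε/4.
Choosing δ = ε/4 gives |(-4u + 8) − 32| = 4|u + 6| < ε whenever |u + 6| < δ.

δ = ε/4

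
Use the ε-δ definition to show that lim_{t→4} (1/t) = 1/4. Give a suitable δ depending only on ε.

δ = min(2, 8ε)

Fix ε > 0. We seek δ > 0 such that 0 < |t − 4| < δ implies |1/t − (1/4)| < ε.
|1/t − (1/4)| = |4 − t|/(4·|t|) = |t − 4|/(4|t|).
Require δ ≤ 2 so that |t| > 4 − 2 = 2, hence 4|t| > 8.
Then |1/t − (1/4)| < |t − 4|/8, which is < ε when |t − 4| < 8ε.
Take δ = min(2, 8ε). Then 0 < |t − 4| < δ gives both |t − 4| < 2 and |t − 4| < 8ε, so |1/t − (1/4)| < ε.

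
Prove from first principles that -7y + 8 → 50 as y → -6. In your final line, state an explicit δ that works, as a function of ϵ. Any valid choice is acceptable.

Let ϵ > 0. We need δ > 0 so that 0 < |y + 6| < δ implies |(-7y + 8) − 50| < ϵ.
|(-7y + 8) − 50| = |-7y - 42| = 7|y + 6|.
Thus it suffices that |y + 6| < ϵ/7.
Take δ = ϵ/7. If 0 < |y + 6| < δ then |(-7y + 8) − 50| = 7|y + 6| < 7·(ϵ/7) = ϵ.

δ = ϵ/7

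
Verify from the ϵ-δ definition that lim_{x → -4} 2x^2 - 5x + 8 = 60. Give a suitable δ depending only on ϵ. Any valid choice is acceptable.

δ = min(2, ϵ/25)

Let ϵ > 0 be given. We want δ > 0 such that 0 < |x + 4| < δ implies |(2x^2 - 5x + 8) − 60| < ϵ.
(2x^2 - 5x + 8) − 60 = 2x^2 - 5x - 52 = (x + 4)(2x - 13).
So |(2x^2 - 5x + 8) − 60| = |x + 4|·|2x - 13|.
Require δ ≤ 2. Then |x + 4| < 2 gives |x| < 6, and by the triangle inequality |2x - 13| ≤ 2·6 + 13 = 25.
Hence |(2x^2 - 5x + 8) − 60| ≤ 25|x + 4| < ϵ provided |x + 4| < ϵ/25.
Take δ = min(2, ϵ/25). Then 0 < |x + 4| < δ gives both |x + 4| < 2 and |x + 4| < ϵ/25, so |(2x^2 - 5x + 8) − 60| < ϵ.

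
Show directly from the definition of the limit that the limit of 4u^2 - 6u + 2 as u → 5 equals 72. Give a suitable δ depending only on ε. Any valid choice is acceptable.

δ = min(2, ε/42)

Let ε > 0 be given. We want δ > 0 such that 0 < |u − 5| < δ implies |(4u^2 - 6u + 2) − 72| < ε.
(4u^2 - 6u + 2) − 72 = 4u^2 - 6u - 70 = (u − 5)(4u + 14).
So |(4u^2 - 6u + 2) − 72| = |u − 5|·|4u + 14|.
Require δ ≤ 2. Then |u − 5| < 2 gives |u| < 7, and by the triangle inequality |4u + 14| ≤ 4·7 + 14 = 42.
Hence |(4u^2 - 6u + 2) − 72| ≤ 42|u − 5| < ε provided |u − 5| < ε/42.
Choosing δ = min(2, ε/42) ensures both conditions, hence |(4u^2 - 6u + 2) − 72| < ε.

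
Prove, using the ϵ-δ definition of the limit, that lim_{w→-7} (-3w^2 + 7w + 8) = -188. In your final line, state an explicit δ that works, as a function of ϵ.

Fix ϵ > 0. We want δ > 0 such that 0 < |w + 7| < δ implies |(-3w^2 + 7w + 8) + 188| < ϵ.
(-3w^2 + 7w + 8) + 188 = -3w^2 + 7w + 196 = (w + 7)(-3w + 28).
So |(-3w^2 + 7w + 8) + 188| = |w + 7|·|-3w + 28|.
Assume first that |w + 7| < 1, so |w| < 8. Then |-3w + 28| ≤ 3·8 + 28 = 52.
Hence |(-3w^2 + 7w + 8) + 188| ≤ 52|w + 7| < ϵ provided |w + 7| < ϵ/52.
Choosing δ = min(1, ϵ/52) ensures both conditions, hence |(-3w^2 + 7w + 8) + 188| < ϵ.

δ = min(1, ϵ/52)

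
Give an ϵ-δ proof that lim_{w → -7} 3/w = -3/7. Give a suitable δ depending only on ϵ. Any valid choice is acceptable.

δ = min(7/2, (49/6)ϵ)

Let ϵ > 0. We seek δ > 0 such that 0 < |w + 7| < δ implies |3/w + 3/7| < ϵ.
|3/w + 3/7| = 3·|-7 − w|/(7·|w|) = 3|w + 7|/(7|w|).
Require δ ≤ 7/2 so that |w| > 7 − 7/2 = 7/2, hence 7|w| > 49/2.
Then |3/w + 3/7| < 3|w + 7|/(49/2), which is < ϵ when |w + 7| < (49/6)ϵ.
Take δ = min(7/2, (49/6)ϵ). Then 0 < |w + 7| < δ gives both |w + 7| < 7/2 and |w + 7| < (49/6)ϵ, so |3/w + 3/7| < ϵ.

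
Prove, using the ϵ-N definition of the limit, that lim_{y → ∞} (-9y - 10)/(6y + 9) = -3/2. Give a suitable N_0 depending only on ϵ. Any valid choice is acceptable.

Fix ϵ > 0. We seek N_0 > 0 such that y > N_0 implies |(-9y - 10)/(6y + 9) + 3/2| < ϵ.
(-9y - 10)/(6y + 9) + 3/2 = (6(-9y - 10) − (-9)(6y + 9)) / (6(6y + 9)) = 21/(6(6y + 9)).
For y > 0 we have 6y + 9 > 6y, so |(-9y - 10)/(6y + 9) + 3/2| = 21/(6(6y + 9)) < 21/(6·6y) = (7/12)/y.
Thus |(-9y - 10)/(6y + 9) + 3/2| < ϵ whenever y > (7/12)/ϵ.
Take N_0 = (7/12)/ϵ. If y > N_0 then |(-9y - 10)/(6y + 9) + 3/2| < (7/12)/y < ϵ.

N_0 = (7/12)/ϵ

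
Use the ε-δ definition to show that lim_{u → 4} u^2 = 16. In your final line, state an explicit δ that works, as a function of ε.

Suppose ε > 0. We seek δ > 0 with 0 < |u − 4| < δ ⇒ |u^2 − 16| < ε.
Factor: u^2 − 16 = (u − 4)(u + 4), so |u^2 − 16| = |u − 4|·|u + 4|.
Restrict δ ≤ 2. Then |u − 4| < 2 gives |u| < 6, so by the triangle inequality |u + 4| ≤ 6 + 4 = 10.
Hence |u^2 − 16| ≤ 10|u − 4|, which is < ε once |u − 4| < ε/10.
Take δ = min(2, ε/10). If 0 < |u − 4| < δ then both bounds hold and |u^2 − 16| ≤ 10|u − 4| < 10·(ε/10) = ε.

δ = min(2, ε/10)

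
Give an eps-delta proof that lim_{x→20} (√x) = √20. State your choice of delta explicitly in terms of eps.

delta = min(20, √20·eps)

Fix eps > 0. We want delta > 0 such that 0 < |x − 20| < delta implies |√x − √20| < eps.
Multiplying by the conjugate, |√x − √20| = |x − 20|/(√x + √20).
Restrict delta ≤ 20 so that |x − 20| < 20 forces x > 0, and then √x + √20 > √20.
Hence |√x − √20| < |x − 20|/√20, which is < eps once |x − 20| < √20·eps.
Take delta = min(20, √20·eps). If 0 < |x − 20| < delta then x > 0 and |√x − √20| < |x − 20|/√20 < eps.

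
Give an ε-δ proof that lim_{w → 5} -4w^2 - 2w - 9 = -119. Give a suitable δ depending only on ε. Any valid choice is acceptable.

Fix ε > 0. We want δ > 0 such that 0 < |w − 5| < δ implies |(-4w^2 - 2w - 9) + 119| < ε.
(-4w^2 - 2w - 9) + 119 = -4w^2 - 2w + 110 = (w − 5)(-4w - 22).
So |(-4w^2 - 2w - 9) + 119| = |w − 5|·|-4w - 22|.
Assume first that |w − 5| < 1, so |w| < 6. Then |-4w - 22| ≤ 4·6 + 22 = 46.
Hence |(-4w^2 - 2w - 9) + 119| ≤ 46|w − 5| < ε provided |w − 5| < ε/46.
Choosing δ = min(1, ε/46) ensures both conditions, hence |(-4w^2 - 2w - 9) + 119| < ε.

δ = min(1, ε/46)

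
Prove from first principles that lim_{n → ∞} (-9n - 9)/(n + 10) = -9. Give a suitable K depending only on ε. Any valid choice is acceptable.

Fix ε > 0. For n ≥ 1, |(-9n - 9)/(n + 10) + 9| = |81|/((n + 10)) = 81/((n + 10)).
Since n + 10 ≥ n for n ≥ 1, this is ≤ 81/(n) = 81/n.
So |(-9n - 9)/(n + 10) + 9| < ε whenever n > 81/ε.
Take K = 81/ε. If n > K then |(-9n - 9)/(n + 10) + 9| ≤ 81/n < ε.

K = 81/ε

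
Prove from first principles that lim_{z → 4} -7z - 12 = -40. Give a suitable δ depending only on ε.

Let ε > 0. We need δ > 0 so that 0 < |z − 4| < δ implies |(-7z - 12) + 40| < ε.
Since (-7z - 12) + 40 = -7(z − 4), we have |(-7z - 12) + 40| = 7|z − 4|.
So 7|z − 4| < ε exactly when |z − 4| < ε/7.
Take δ = ε/7. If 0 < |z − 4| < δ then |(-7z - 12) + 40| = 7|z − 4| < 7·(ε/7) = ε.

δ = ε/7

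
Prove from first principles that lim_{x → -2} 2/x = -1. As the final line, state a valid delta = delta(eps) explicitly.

delta = min(1, eps)

Suppose eps > 0. We seek delta > 0 such that 0 < |x + 2| < delta implies |2/x + 1| < eps.
|2/x + 1| = 2·|-2 − x|/(2·|x|) = 2|x + 2|/(2|x|).
Restrict delta ≤ 1. Then |x + 2| < 1 gives |x| > 1, so 2|x| > 2.
Then |2/x + 1| < 2|x + 2|/2, which is < eps when |x + 2| < eps.
Take delta = min(1, eps). Then 0 < |x + 2| < delta gives both |x + 2| < 1 and |x + 2| < eps, so |2/x + 1| < eps.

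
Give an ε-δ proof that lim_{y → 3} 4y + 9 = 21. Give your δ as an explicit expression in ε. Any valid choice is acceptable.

Fix ε > 0. We need δ > 0 so that 0 < |y − 3| < δ implies |(4y + 9) − 21| < ε.
Since (4y + 9) − 21 = 4(y − 3), we have |(4y + 9) − 21| = 4|y − 3|.
Thus it suffices that |y − 3| < ε/4.
Take δ = ε/4. If 0 < |y − 3| < δ then |(4y + 9) − 21| = 4|y − 3| < 4·(ε/4) = ε.

δ = ε/4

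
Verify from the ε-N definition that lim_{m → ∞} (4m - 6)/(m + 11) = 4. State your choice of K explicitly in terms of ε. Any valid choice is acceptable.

Fix ε > 0. For m ≥ 1, |(4m - 6)/(m + 11) − 4| = |-50|/((m + 11)) = 50/((m + 11)).
Since m + 11 ≥ m for m ≥ 1, this is ≤ 50/(m) = 50/m.
So |(4m - 6)/(m + 11) − 4| < ε whenever m > 50/ε.
Take K = 50/ε. If m > K then |(4m - 6)/(m + 11) − 4| ≤ 50/m < ε.

K = 50/ε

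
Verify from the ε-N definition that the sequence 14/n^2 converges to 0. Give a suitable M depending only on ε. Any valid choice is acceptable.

M = (14/ε)^{1/2}

Let ε > 0. For n ≥ 1, |14/n^2 − 0| = 14/n^2.
14/n^2 < ε ⇔ n^2 > 14/ε ⇔ n > (14/ε)^{1/2}.
Take M = (14/ε)^{1/2}. Then n > M implies 14/n^2 < ε.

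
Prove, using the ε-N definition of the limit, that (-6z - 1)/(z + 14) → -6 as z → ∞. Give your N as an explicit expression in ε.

Fix ε > 0. We seek N > 0 such that z > N implies |(-6z - 1)/(z + 14) + 6| < ε.
(-6z - 1)/(z + 14) + 6 = ((-6z - 1) − (-6)(z + 14)) / ((z + 14)) = 83/((z + 14)).
For z > 0 we have z + 14 > z, so |(-6z - 1)/(z + 14) + 6| = 83/((z + 14)) < 83/(z) = 83/z.
Thus |(-6z - 1)/(z + 14) + 6| < ε whenever z > 83/ε.
Take N = 83/ε. If z > N then |(-6z - 1)/(z + 14) + 6| < 83/z < ε.

N = 83/ε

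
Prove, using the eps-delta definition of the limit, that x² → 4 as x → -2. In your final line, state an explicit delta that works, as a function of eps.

Fix eps > 0. We seek delta > 0 with 0 < |x + 2| < delta ⇒ |x² − 4| < eps.
Factor: x² − 4 = (x + 2)(x - 2), so |x² − 4| = |x + 2|·|x - 2|.
Restrict delta ≤ 2. Then |x + 2| < 2 gives |x| < 4, so by the triangle inequality |x - 2| ≤ 4 + 2 = 6.
Hence |x² − 4| ≤ 6|x + 2|, which is < eps once |x + 2| < eps/6.
Take delta = min(2, eps/6). If 0 < |x + 2| < delta then both bounds hold and |x² − 4| ≤ 6|x + 2| < 6·(eps/6) = eps.

delta = min(2, eps/6)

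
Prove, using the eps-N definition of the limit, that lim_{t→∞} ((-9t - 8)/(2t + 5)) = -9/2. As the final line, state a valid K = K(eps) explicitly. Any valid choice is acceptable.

K = (29/4)/eps

Let eps > 0 be given. We seek K > 0 such that t > K implies |(-9t - 8)/(2t + 5) + 9/2| < eps.
(-9t - 8)/(2t + 5) + 9/2 = (2(-9t - 8) − (-9)(2t + 5)) / (2(2t + 5)) = 29/(2(2t + 5)).
For t > 0 we have 2t + 5 > 2t, so |(-9t - 8)/(2t + 5) + 9/2| = 29/(2(2t + 5)) < 29/(2·2t) = (29/4)/t.
Thus |(-9t - 8)/(2t + 5) + 9/2| < eps whenever t > (29/4)/eps.
Take K = (29/4)/eps. If t > K then |(-9t - 8)/(2t + 5) + 9/2| < (29/4)/t < eps.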